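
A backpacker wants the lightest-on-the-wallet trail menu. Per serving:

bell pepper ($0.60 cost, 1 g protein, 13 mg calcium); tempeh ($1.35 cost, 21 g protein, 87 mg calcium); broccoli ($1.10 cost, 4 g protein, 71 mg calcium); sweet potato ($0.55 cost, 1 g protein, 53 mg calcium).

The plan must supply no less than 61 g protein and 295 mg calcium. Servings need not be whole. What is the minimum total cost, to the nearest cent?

Minimising a linear cost over {protein ≥ 61, calcium ≥ 295, servings ≥ 0} — the optimum is at a vertex, using one or two foods.
bell pepper only: max(61/1, 295/13) = 61 servings → $36.60.
tempeh only: max(61/21, 295/87) = 3.391 servings → $4.58.
broccoli only: max(61/4, 295/71) = 15.25 servings → $16.77.
sweet potato only: max(61/1, 295/53) = 61 servings → $33.55.
bell pepper + tempeh with both tight: 4.774 servings and 2.677 servings → $6.48.
bell pepper + broccoli: the both-tight solution has a negative serving — not a feasible corner.
bell pepper + sweet potato with both targets exact would need a negative amount; discard.
tempeh + broccoli with both tight: 2.757 servings and 0.7769 servings → $4.58.
tempeh + sweet potato with both tight: 2.864 servings and 0.8655 servings → $4.34.
broccoli + sweet potato: intersection lies outside the first quadrant.
Cheapest feasible corner: $4.34.

$4.34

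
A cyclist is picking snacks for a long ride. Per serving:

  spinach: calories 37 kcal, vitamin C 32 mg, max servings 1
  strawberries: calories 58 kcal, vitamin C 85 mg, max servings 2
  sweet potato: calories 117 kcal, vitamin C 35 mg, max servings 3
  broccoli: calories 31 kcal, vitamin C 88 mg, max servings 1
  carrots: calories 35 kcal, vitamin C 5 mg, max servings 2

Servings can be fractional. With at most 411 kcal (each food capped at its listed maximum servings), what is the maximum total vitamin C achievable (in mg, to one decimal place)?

Vitamin C per kcal: broccoli 2.839, strawberries 1.466, spinach 0.8649, sweet potato 0.2991, carrots 0.1429.
Take 1 serving of broccoli: uses 31 kcal, +88.0 mg vitamin C (running total 88.0 mg).
Take 2 servings of strawberries: uses 116 kcal, +170.0 mg vitamin C (running total 258.0 mg).
Take 1 serving of spinach: uses 37 kcal, +32.0 mg vitamin C (running total 290.0 mg).
Take 1.94 servings of sweet potato: uses 227 kcal, +67.9 mg vitamin C (running total 357.9 mg).
Greedy by best ratio exhausts the calories allowance optimally: 357.9 mg.

357.9 mg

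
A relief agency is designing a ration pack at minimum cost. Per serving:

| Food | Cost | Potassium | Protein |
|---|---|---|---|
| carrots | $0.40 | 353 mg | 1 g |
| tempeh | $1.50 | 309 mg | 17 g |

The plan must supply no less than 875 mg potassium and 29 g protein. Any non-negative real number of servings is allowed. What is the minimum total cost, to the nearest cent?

The cheapest plan sits at a corner of the feasible region — with two constraints it uses at most two foods.
carrots only: max(875/353, 29/1) = 29 servings → $11.60.
tempeh only: max(875/309, 29/17) = 2.832 servings → $4.25.
carrots + tempeh with both tight: 1.039 servings and 1.645 servings → $2.88.
So the least-cost plan costs $2.88.

$2.88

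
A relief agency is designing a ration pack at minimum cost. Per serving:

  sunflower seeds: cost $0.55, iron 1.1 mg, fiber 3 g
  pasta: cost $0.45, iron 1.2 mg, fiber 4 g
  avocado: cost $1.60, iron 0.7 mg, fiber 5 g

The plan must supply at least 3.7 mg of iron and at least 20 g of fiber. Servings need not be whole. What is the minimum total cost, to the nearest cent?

$2.25

With two linear requirements the optimum uses one or two foods; enumerate the corners.
sunflower seeds only: max(3.7/1.1, 20/3) = 6.667 servings → $3.67.
pasta only: max(3.7/1.2, 20/4) = 5 servings → $2.25.
avocado only: max(3.7/0.7, 20/5) = 5.286 servings → $8.46.
sunflower seeds + pasta: the both-tight solution has a negative serving — not a feasible corner.
sunflower seeds + avocado with both tight: 1.324 servings and 3.206 servings → $5.86.
pasta + avocado with both tight: 1.406 servings and 2.875 servings → $5.23.
Cheapest feasible corner: $2.25.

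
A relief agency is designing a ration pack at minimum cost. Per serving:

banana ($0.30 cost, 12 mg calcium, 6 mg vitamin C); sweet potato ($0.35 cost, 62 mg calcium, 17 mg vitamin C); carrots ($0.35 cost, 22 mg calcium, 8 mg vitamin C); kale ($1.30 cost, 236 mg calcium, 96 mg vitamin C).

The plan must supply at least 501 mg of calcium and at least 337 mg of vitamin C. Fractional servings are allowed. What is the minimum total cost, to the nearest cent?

$4.56

banana only: max(501/12, 337/6) = 56.17 servings → $16.85.
sweet potato only: max(501/62, 337/17) = 19.82 servings → $6.94.
carrots only: max(501/22, 337/8) = 42.12 servings → $14.74.
kale only: max(501/236, 337/96) = 3.51 servings → $4.56.
banana + sweet potato: intersection lies outside the first quadrant.
banana + carrots: the both-tight solution has a negative serving — not a feasible corner.
banana + kale: intersection lies outside the first quadrant.
sweet potato + carrots: intersection lies outside the first quadrant.
sweet potato + kale: the both-tight solution has a negative serving — not a feasible corner.
carrots + kale: intersection lies outside the first quadrant.
Cheapest feasible corner: $4.56.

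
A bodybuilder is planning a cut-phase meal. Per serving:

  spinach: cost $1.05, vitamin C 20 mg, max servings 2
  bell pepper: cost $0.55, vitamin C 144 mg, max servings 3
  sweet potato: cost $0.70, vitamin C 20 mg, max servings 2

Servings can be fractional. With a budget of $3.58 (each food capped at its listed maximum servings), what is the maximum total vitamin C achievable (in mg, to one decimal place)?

482.1 mg

Vitamin C per dollar: bell pepper 261.8, sweet potato 28.57, spinach 19.05.
Take 3 servings of bell pepper: spends $1.65, +432.0 mg vitamin C (running total 432.0 mg).
Take 2 servings of sweet potato: spends $1.40, +40.0 mg vitamin C (running total 472.0 mg).
Take 0.5048 servings of spinach: spends $0.53, +10.1 mg vitamin C (running total 482.1 mg).
Filling greedily by vitamin C-per-dollar is optimal for one linear limit, giving 482.1 mg.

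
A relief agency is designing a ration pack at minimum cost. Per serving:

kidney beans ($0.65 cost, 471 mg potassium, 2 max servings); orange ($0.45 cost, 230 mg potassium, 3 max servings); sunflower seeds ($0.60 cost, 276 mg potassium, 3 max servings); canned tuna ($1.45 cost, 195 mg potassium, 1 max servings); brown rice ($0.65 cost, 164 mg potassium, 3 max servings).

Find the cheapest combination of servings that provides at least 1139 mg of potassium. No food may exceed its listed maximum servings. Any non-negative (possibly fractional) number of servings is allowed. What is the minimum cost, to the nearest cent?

$1.69

Cost per mg of potassium: kidney beans $0.0014, orange $0.0020, sunflower seeds $0.0022, brown rice $0.0040, canned tuna $0.0074.
Take 2 servings of kidney beans: +942.0 mg potassium for $1.30 (total $1.30, still need 197.0 mg).
Take 0.8565 servings of orange: +197.0 mg potassium for $0.39 (total $1.69, still need 0.0 mg).
Filling from the cheapest source first is optimal under one linear minimum: $1.69.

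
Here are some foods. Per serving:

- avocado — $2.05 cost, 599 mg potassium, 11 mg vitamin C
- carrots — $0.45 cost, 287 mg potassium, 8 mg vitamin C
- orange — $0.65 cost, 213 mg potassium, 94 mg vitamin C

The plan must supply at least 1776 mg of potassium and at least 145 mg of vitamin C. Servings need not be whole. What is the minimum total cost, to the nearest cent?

Minimising a linear cost over {potassium ≥ 1776, vitamin C ≥ 145, servings ≥ 0} — the optimum is at a vertex, using one or two foods.
avocado only: max(1776/599, 145/11) = 13.18 servings → $27.02.
carrots only: max(1776/287, 145/8) = 18.12 servings → $8.16.
orange only: max(1776/213, 145/94) = 8.338 servings → $5.42.
avocado + carrots with both targets exact would need a negative amount; discard.
avocado + orange with both tight: 2.521 servings and 1.248 servings → $5.98.
carrots + orange with both tight: 5.383 servings and 1.084 servings → $3.13.
Cheapest feasible corner: $3.13.

$3.13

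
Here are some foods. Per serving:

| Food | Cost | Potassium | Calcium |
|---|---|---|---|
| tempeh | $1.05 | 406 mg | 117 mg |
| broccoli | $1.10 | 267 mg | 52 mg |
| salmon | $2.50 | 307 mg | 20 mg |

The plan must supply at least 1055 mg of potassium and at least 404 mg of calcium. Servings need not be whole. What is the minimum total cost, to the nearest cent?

$3.63

An LP optimum is at a vertex; with two nutrient constraints at most two foods are used. Check each candidate.
tempeh only: max(1055/406, 404/117) = 3.453 servings → $3.63.
broccoli only: max(1055/267, 404/52) = 7.769 servings → $8.55.
salmon only: max(1055/307, 404/20) = 20.2 servings → $50.50.
tempeh + broccoli: intersection lies outside the first quadrant.
tempeh + salmon with both targets exact would need a negative amount; discard.
broccoli + salmon: the both-tight solution has a negative serving — not a feasible corner.
So the least-cost plan costs $3.63.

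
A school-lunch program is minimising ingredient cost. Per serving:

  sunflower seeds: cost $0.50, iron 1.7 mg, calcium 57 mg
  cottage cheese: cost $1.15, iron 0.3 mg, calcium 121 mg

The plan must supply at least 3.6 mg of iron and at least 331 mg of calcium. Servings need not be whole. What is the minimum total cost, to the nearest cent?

$2.90

With two linear requirements the optimum uses one or two foods; enumerate the corners.
sunflower seeds only: max(3.6/1.7, 331/57) = 5.807 servings → $2.90.
cottage cheese only: max(3.6/0.3, 331/121) = 12 servings → $13.80.
sunflower seeds + cottage cheese with both tight: 1.783 servings and 1.896 servings → $3.07.
The minimum over all feasible corners is $2.90.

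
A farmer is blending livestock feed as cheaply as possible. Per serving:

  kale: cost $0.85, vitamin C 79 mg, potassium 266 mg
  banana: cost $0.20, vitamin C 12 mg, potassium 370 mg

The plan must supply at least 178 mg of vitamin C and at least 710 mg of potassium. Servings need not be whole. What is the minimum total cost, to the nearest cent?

$1.94

For a min-cost LP with two ≥-constraints, a basic feasible solution has at most two positive variables.
kale only: max(178/79, 710/266) = 2.669 servings → $2.27.
banana only: max(178/12, 710/370) = 14.83 servings → $2.97.
kale + banana with both tight: 2.202 servings and 0.3357 servings → $1.94.
So the least-cost plan costs $1.94.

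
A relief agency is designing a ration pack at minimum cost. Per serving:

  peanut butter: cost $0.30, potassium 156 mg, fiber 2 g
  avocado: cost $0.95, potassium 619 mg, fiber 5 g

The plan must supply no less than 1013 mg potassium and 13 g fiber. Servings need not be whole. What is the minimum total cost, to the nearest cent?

$1.95

At the optimum either one food covers both requirements or two foods hit both targets exactly; no other combination can be cheaper.
peanut butter only: max(1013/156, 13/2) = 6.5 servings → $1.95.
avocado only: max(1013/619, 13/5) = 2.6 servings → $2.47.
peanut butter + avocado: intersection lies outside the first quadrant.
So the least-cost plan costs $1.95.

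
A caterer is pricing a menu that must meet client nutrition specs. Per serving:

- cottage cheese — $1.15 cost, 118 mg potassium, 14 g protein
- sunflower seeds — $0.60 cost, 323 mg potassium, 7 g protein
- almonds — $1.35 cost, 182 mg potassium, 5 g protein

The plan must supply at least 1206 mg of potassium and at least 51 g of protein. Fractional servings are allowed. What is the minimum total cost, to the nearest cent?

$4.26

This is a tiny linear program; its minimum lies at a vertex of the feasible set. List the vertices and price them.
cottage cheese only: max(1206/118, 51/14) = 10.22 servings → $11.75.
sunflower seeds only: max(1206/323, 51/7) = 7.286 servings → $4.37.
almonds only: max(1206/182, 51/5) = 10.2 servings → $13.77.
cottage cheese + sunflower seeds with both tight: 2.173 servings and 2.94 servings → $4.26.
cottage cheese + almonds with both tight: 1.661 servings and 5.55 servings → $9.40.
sunflower seeds + almonds: intersection lies outside the first quadrant.
Cheapest feasible corner: $4.26.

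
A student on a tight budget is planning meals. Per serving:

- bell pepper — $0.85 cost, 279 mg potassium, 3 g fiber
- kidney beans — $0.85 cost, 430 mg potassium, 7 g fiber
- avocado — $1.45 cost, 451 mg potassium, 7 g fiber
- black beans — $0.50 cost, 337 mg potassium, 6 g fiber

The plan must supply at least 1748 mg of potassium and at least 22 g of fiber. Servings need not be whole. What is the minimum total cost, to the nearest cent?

At the optimum either one food covers both requirements or two foods hit both targets exactly; no other combination can be cheaper.
bell pepper only: max(1748/279, 22/3) = 7.333 servings → $6.23.
kidney beans only: max(1748/430, 22/7) = 4.065 servings → $3.46.
avocado only: max(1748/451, 22/7) = 3.876 servings → $5.62.
black beans only: max(1748/337, 22/6) = 5.187 servings → $2.59.
bell pepper + kidney beans with both tight: 4.187 servings and 1.348 servings → $4.71.
bell pepper + avocado with both tight: 3.857 servings and 1.49 servings → $5.44.
bell pepper + black beans with both tight: 4.637 servings and 1.348 servings → $4.62.
kidney beans + avocado: intersection lies outside the first quadrant.
kidney beans + black beans with both targets exact would need a negative amount; discard.
avocado + black beans: the both-tight solution has a negative serving — not a feasible corner.
Cheapest feasible corner: $2.59.

$2.59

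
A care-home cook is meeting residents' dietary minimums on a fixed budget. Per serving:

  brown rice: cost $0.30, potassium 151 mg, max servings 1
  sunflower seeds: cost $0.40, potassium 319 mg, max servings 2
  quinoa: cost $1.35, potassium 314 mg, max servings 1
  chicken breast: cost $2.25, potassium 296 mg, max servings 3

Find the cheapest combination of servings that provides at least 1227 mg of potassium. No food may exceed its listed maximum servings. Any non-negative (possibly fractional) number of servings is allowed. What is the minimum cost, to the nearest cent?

Cost per mg of potassium: sunflower seeds $0.0013, brown rice $0.0020, quinoa $0.0043, chicken breast $0.0076.
Take 2 servings of sunflower seeds: +638.0 mg potassium for $0.80 (total $0.80, still need 589.0 mg).
Take 1 serving of brown rice: +151.0 mg potassium for $0.30 (total $1.10, still need 438.0 mg).
Take 1 serving of quinoa: +314.0 mg potassium for $1.35 (total $2.45, still need 124.0 mg).
Take 0.4189 servings of chicken breast: +124.0 mg potassium for $0.94 (total $3.39, still need 0.0 mg).
Filling from the cheapest source first is optimal under one linear minimum: $3.39.

$3.39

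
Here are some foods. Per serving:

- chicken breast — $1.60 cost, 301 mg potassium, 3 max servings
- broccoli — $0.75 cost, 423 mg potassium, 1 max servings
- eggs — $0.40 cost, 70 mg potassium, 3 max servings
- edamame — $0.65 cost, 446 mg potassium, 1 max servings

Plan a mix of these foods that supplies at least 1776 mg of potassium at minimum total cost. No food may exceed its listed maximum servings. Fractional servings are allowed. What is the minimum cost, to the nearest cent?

Cost per mg of potassium: edamame $0.0015, broccoli $0.0018, chicken breast $0.0053, eggs $0.0057.
Take 1 serving of edamame: +446.0 mg potassium for $0.65 (total $0.65, still need 1330.0 mg).
Take 1 serving of broccoli: +423.0 mg potassium for $0.75 (total $1.40, still need 907.0 mg).
Take 3 servings of chicken breast: +903.0 mg potassium for $4.80 (total $6.20, still need 4.0 mg).
Take 0.05714 servings of eggs: +4.0 mg potassium for $0.02 (total $6.22, still need 0.0 mg).
Filling from the cheapest source first is optimal under one linear minimum: $6.22.

$6.22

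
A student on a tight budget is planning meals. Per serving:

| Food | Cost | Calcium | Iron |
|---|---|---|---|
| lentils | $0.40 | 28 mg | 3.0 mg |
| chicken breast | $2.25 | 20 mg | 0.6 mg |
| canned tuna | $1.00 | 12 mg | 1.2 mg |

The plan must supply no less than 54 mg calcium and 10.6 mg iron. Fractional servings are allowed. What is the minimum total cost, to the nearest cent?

Minimising a linear cost over {calcium ≥ 54, iron ≥ 10.6, servings ≥ 0} — the optimum is at a vertex, using one or two foods.
lentils only: max(54/28, 10.6/3.0) = 3.533 servings → $1.41.
chicken breast only: max(54/20, 10.6/0.6) = 17.67 servings → $39.75.
canned tuna only: max(54/12, 10.6/1.2) = 8.833 servings → $8.83.
lentils + chicken breast with both targets exact would need a negative amount; discard.
lentils + canned tuna: the both-tight solution has a negative serving — not a feasible corner.
chicken breast + canned tuna with both targets exact would need a negative amount; discard.
The minimum over all feasible corners is $1.41.

$1.41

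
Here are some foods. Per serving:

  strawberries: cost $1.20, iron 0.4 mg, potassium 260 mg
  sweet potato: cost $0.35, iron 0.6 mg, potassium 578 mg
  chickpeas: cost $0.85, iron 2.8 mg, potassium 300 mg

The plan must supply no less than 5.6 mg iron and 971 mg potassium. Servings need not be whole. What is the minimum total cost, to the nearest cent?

$1.82

Compare the cost at each extreme point of the feasible region.
strawberries only: max(5.6/0.4, 971/260) = 14 servings → $16.80.
sweet potato only: max(5.6/0.6, 971/578) = 9.333 servings → $3.27.
chickpeas only: max(5.6/2.8, 971/300) = 3.237 servings → $2.75.
strawberries + sweet potato: the both-tight solution has a negative serving — not a feasible corner.
strawberries + chickpeas with both tight: 1.709 servings and 1.756 servings → $3.54.
sweet potato + chickpeas with both tight: 0.7222 servings and 1.845 servings → $1.82.
The minimum over all feasible corners is $1.82.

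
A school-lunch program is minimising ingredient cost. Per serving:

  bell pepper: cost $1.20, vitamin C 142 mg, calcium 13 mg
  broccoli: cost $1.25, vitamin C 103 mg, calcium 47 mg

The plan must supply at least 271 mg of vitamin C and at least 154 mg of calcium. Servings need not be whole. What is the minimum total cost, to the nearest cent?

$4.10

A basic optimal solution has at most two foods positive. Try each food alone and each pair with both targets met exactly.
bell pepper only: max(271/142, 154/13) = 11.85 servings → $14.22.
broccoli only: max(271/103, 154/47) = 3.277 servings → $4.10.
bell pepper + broccoli: the both-tight solution has a negative serving — not a feasible corner.
The minimum over all feasible corners is $4.10.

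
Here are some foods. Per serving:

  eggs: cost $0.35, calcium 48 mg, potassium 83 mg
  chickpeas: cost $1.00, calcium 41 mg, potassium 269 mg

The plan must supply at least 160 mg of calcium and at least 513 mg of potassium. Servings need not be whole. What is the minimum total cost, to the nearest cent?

A basic optimal solution has at most two foods positive. Try each food alone and each pair with both targets met exactly.
eggs only: max(160/48, 513/83) = 6.181 servings → $2.16.
chickpeas only: max(160/41, 513/269) = 3.902 servings → $3.90.
eggs + chickpeas with both tight: 2.314 servings and 1.193 servings → $2.00.
So the least-cost plan costs $2.00.

$2.00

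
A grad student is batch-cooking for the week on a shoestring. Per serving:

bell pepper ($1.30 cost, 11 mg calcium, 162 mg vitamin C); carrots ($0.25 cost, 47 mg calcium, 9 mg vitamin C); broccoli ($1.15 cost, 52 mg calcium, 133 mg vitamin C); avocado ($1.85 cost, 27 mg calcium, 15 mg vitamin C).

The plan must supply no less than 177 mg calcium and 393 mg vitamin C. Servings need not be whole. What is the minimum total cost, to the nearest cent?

For a min-cost LP with two ≥-constraints, a basic feasible solution has at most two positive variables.
bell pepper only: max(177/11, 393/162) = 16.09 servings → $20.92.
carrots only: max(177/47, 393/9) = 43.67 servings → $10.92.
broccoli only: max(177/52, 393/133) = 3.404 servings → $3.91.
avocado only: max(177/27, 393/15) = 26.2 servings → $48.47.
bell pepper + carrots with both tight: 2.246 servings and 3.24 servings → $3.73.
bell pepper + broccoli: the both-tight solution has a negative serving — not a feasible corner.
bell pepper + avocado with both tight: 1.89 servings and 5.785 servings → $13.16.
carrots + broccoli with both tight: 0.5369 servings and 2.919 servings → $3.49.
carrots + avocado with both targets exact would need a negative amount; discard.
broccoli + avocado with both tight: 2.83 servings and 1.105 servings → $5.30.
So the least-cost plan costs $3.49.

$3.49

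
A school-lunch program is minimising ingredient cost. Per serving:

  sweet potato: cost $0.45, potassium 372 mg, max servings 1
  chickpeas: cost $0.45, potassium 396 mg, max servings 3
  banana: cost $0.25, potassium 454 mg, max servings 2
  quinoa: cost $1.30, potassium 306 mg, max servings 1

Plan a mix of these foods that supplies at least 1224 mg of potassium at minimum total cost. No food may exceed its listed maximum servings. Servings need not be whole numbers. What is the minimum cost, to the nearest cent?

$0.86

Cost per mg of potassium: banana $0.0006, chickpeas $0.0011, sweet potato $0.0012, quinoa $0.0042.
Take 2 servings of banana: +908.0 mg potassium for $0.50 (total $0.50, still need 316.0 mg).
Take 0.798 servings of chickpeas: +316.0 mg potassium for $0.36 (total $0.86, still need 0.0 mg).
Greedy by cheapest-per-mg is optimal for a single linear constraint, so the minimum cost is $0.86.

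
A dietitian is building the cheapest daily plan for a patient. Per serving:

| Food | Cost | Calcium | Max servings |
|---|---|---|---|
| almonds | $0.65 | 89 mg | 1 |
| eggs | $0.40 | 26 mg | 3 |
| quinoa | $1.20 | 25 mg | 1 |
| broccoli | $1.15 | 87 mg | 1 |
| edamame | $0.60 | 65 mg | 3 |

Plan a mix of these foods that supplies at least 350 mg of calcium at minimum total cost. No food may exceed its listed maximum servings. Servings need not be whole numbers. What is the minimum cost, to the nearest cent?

Cost per mg of calcium: almonds $0.0073, edamame $0.0092, broccoli $0.0132, eggs $0.0154, quinoa $0.0480.
Take 1 serving of almonds: +89.0 mg calcium for $0.65 (total $0.65, still need 261.0 mg).
Take 3 servings of edamame: +195.0 mg calcium for $1.80 (total $2.45, still need 66.0 mg).
Take 0.7586 servings of broccoli: +66.0 mg calcium for $0.87 (total $3.32, still need 0.0 mg).
Greedy by cheapest-per-mg is optimal for a single linear constraint, so the minimum cost is $3.32.

$3.32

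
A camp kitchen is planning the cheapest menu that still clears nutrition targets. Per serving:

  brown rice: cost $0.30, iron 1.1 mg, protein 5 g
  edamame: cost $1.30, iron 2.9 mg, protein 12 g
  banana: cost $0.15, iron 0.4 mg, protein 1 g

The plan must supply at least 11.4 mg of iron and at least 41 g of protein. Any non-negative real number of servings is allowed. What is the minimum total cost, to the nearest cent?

For a min-cost LP with two ≥-constraints, a basic feasible solution has at most two positive variables.
brown rice only: max(11.4/1.1, 41/5) = 10.36 servings → $3.11.
edamame only: max(11.4/2.9, 41/12) = 3.931 servings → $5.11.
banana only: max(11.4/0.4, 41/1) = 41 servings → $6.15.
brown rice + edamame with both targets exact would need a negative amount; discard.
brown rice + banana with both tight: 5.556 servings and 13.22 servings → $3.65.
edamame + banana with both tight: 2.632 servings and 9.421 servings → $4.83.
So the least-cost plan costs $3.11.

$3.11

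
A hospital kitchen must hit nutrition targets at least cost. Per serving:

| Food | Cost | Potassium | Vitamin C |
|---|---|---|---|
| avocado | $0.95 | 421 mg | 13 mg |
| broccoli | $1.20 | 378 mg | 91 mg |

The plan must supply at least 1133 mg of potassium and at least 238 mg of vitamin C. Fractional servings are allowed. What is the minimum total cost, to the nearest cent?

$3.44

For a min-cost LP with two ≥-constraints, a basic feasible solution has at most two positive variables.
avocado only: max(1133/421, 238/13) = 18.31 servings → $17.39.
broccoli only: max(1133/378, 238/91) = 2.997 servings → $3.60.
avocado + broccoli with both tight: 0.3934 servings and 2.559 servings → $3.44.
So the least-cost plan costs $3.44.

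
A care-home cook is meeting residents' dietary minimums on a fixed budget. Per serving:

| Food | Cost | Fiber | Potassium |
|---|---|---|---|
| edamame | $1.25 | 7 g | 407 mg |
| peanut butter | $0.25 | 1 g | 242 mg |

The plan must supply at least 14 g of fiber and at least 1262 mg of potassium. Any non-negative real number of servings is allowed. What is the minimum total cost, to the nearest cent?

Two binding constraints pin down two serving amounts, so the optimal mix uses at most two foods. The candidates are each food alone (scaled to the tighter of fiber/potassium) and each pair with both constraints tight.
edamame only: max(14/7, 1262/407) = 3.101 servings → $3.88.
peanut butter only: max(14/1, 1262/242) = 14 servings → $3.50.
edamame + peanut butter with both tight: 1.652 servings and 2.437 servings → $2.67.
The minimum over all feasible corners is $2.67.

$2.67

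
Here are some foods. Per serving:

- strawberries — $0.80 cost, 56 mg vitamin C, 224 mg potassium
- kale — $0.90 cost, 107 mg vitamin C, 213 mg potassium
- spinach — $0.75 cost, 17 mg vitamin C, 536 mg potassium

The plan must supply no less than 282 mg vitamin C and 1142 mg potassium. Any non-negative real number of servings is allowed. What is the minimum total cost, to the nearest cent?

$3.07

strawberries only: max(282/56, 1142/224) = 5.098 servings → $4.08.
kale only: max(282/107, 1142/213) = 5.362 servings → $4.83.
spinach only: max(282/17, 1142/536) = 16.59 servings → $12.44.
strawberries + kale with both targets exact would need a negative amount; discard.
strawberries + spinach with both tight: 5.027 servings and 0.02991 servings → $4.04.
kale + spinach with both tight: 2.452 servings and 1.156 servings → $3.07.
Cheapest feasible corner: $3.07.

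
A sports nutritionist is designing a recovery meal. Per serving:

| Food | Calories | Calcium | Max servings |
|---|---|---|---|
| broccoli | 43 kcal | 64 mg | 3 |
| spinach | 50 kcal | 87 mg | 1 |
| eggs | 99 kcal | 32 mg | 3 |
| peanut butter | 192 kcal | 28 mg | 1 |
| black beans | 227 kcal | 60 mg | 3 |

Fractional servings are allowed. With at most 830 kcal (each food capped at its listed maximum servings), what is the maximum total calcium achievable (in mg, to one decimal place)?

468.6 mg

Calcium per kcal: spinach 1.74, broccoli 1.488, eggs 0.3232, black beans 0.2643, peanut butter 0.1458.
Take 1 serving of spinach: uses 50 kcal, +87.0 mg calcium (running total 87.0 mg).
Take 3 servings of broccoli: uses 129 kcal, +192.0 mg calcium (running total 279.0 mg).
Take 3 servings of eggs: uses 297 kcal, +96.0 mg calcium (running total 375.0 mg).
Take 1.559 servings of black beans: uses 354 kcal, +93.6 mg calcium (running total 468.6 mg).
Greedy by best ratio exhausts the calories allowance optimally: 468.6 mg.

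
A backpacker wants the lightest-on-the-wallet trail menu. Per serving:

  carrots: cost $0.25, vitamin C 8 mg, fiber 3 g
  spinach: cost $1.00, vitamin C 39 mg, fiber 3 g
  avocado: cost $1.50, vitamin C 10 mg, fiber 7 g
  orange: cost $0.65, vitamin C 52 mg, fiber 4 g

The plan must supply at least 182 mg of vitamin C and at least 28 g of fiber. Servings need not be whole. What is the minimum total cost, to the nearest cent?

$3.16

Minimising a linear cost over {vitamin C ≥ 182, fiber ≥ 28, servings ≥ 0} — the optimum is at a vertex, using one or two foods.
carrots only: max(182/8, 28/3) = 22.75 servings → $5.69.
spinach only: max(182/39, 28/3) = 9.333 servings → $9.33.
avocado only: max(182/10, 28/7) = 18.2 servings → $27.30.
orange only: max(182/52, 28/4) = 7 servings → $4.55.
carrots + spinach with both tight: 5.871 servings and 3.462 servings → $4.93.
carrots + avocado with both targets exact would need a negative amount; discard.
carrots + orange with both tight: 5.871 servings and 2.597 servings → $3.16.
spinach + avocado with both tight: 4.091 servings and 2.247 servings → $7.46.
spinach + orange (both tight): parallel constraints — no distinct corner.
avocado + orange with both tight: 2.247 servings and 3.068 servings → $5.36.
Cheapest feasible corner: $3.16.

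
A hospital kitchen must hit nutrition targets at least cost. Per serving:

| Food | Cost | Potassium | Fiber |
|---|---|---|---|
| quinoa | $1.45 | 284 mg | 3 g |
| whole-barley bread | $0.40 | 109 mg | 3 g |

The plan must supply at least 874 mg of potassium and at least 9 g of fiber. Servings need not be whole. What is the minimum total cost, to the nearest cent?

An LP optimum is at a vertex; with two nutrient constraints at most two foods are used. Check each candidate.
quinoa only: max(874/284, 9/3) = 3.077 servings → $4.46.
whole-barley bread only: max(874/109, 9/3) = 8.018 servings → $3.21.
quinoa + whole-barley bread: intersection lies outside the first quadrant.
Cheapest feasible corner: $3.21.

$3.21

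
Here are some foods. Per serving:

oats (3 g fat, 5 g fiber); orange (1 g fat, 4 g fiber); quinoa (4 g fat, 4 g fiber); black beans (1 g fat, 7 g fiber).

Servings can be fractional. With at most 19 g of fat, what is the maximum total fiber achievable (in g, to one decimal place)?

133.0 g

Fiber per g fat: black beans 7, orange 4, oats 1.667, quinoa 1.
With no serving limits, spend the whole fat allowance on black beans: 19 g / 1 g × 7 g = 133.0 g.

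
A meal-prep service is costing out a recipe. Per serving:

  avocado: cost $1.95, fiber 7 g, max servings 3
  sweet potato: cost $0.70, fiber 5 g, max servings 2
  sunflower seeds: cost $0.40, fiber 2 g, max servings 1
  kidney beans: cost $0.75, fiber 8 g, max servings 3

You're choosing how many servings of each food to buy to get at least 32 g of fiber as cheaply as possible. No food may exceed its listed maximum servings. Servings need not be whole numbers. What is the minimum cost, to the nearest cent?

Cost per g of fiber: kidney beans $0.0938, sweet potato $0.1400, sunflower seeds $0.2000, avocado $0.2786.
Take 3 servings of kidney beans: +24.0 g fiber for $2.25 (total $2.25, still need 8.0 g).
Take 1.6 servings of sweet potato: +8.0 g fiber for $1.12 (total $3.37, still need 0.0 g).
Greedy by cheapest-per-g is optimal for a single linear constraint, so the minimum cost is $3.37.

$3.37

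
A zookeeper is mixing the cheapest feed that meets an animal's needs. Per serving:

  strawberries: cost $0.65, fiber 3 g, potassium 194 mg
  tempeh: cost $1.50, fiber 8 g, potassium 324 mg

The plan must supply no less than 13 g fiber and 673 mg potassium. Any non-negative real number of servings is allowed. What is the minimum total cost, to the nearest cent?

The cheapest plan sits at a corner of the feasible region — with two constraints it uses at most two foods.
strawberries only: max(13/3, 673/194) = 4.333 servings → $2.82.
tempeh only: max(13/8, 673/324) = 2.077 servings → $3.12.
strawberries + tempeh with both tight: 2.021 servings and 0.8672 servings → $2.61.
Cheapest feasible corner: $2.61.

$2.61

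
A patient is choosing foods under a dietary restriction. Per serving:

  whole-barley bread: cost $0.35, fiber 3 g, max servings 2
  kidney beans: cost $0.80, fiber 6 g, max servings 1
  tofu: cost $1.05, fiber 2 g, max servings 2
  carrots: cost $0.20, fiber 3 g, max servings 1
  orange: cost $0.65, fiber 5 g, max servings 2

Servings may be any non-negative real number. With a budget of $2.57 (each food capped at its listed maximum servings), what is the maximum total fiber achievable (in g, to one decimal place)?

21.8 g

Fiber per dollar: carrots 15, whole-barley bread 8.571, orange 7.692, kidney beans 7.5, tofu 1.905.
Take 1 serving of carrots: spends $0.20, +3.0 g fiber (running total 3.0 g).
Take 2 servings of whole-barley bread: spends $0.70, +6.0 g fiber (running total 9.0 g).
Take 2 servings of orange: spends $1.30, +10.0 g fiber (running total 19.0 g).
Take 0.4625 servings of kidney beans: spends $0.37, +2.8 g fiber (running total 21.8 g).
Greedy by best ratio exhausts the cost allowance optimally: 21.8 g.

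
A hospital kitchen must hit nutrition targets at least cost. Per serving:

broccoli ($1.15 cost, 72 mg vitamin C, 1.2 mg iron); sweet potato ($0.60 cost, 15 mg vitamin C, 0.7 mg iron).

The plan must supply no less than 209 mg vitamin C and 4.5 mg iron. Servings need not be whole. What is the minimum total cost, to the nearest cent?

$4.15

At the optimum either one food covers both requirements or two foods hit both targets exactly; no other combination can be cheaper.
broccoli only: max(209/72, 4.5/1.2) = 3.75 servings → $4.31.
sweet potato only: max(209/15, 4.5/0.7) = 13.93 servings → $8.36.
broccoli + sweet potato with both tight: 2.432 servings and 2.259 servings → $4.15.
The minimum over all feasible corners is $4.15.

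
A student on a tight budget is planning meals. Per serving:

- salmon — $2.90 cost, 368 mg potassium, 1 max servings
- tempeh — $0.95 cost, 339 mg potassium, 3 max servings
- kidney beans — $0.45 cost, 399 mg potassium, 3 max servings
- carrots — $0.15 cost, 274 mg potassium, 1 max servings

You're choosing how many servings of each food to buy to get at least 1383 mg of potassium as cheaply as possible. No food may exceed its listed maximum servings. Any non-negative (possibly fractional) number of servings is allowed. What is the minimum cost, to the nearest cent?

Cost per mg of potassium: carrots $0.0005, kidney beans $0.0011, tempeh $0.0028, salmon $0.0079.
Take 1 serving of carrots: +274.0 mg potassium for $0.15 (total $0.15, still need 1109.0 mg).
Take 2.779 servings of kidney beans: +1109.0 mg potassium for $1.25 (total $1.40, still need 0.0 mg).
Filling from the cheapest source first is optimal under one linear minimum: $1.40.

$1.40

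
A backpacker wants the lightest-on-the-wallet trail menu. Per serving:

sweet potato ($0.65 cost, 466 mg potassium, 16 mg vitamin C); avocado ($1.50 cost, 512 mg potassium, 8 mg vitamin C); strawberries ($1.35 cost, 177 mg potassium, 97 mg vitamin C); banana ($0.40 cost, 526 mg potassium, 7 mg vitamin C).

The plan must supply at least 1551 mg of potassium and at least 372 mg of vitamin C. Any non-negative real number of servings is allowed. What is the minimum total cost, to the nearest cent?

$5.69

With two linear requirements the optimum uses one or two foods; enumerate the corners.
sweet potato only: max(1551/466, 372/16) = 23.25 servings → $15.11.
avocado only: max(1551/512, 372/8) = 46.5 servings → $69.75.
strawberries only: max(1551/177, 372/97) = 8.763 servings → $11.83.
banana only: max(1551/526, 372/7) = 53.14 servings → $21.26.
sweet potato + avocado with both targets exact would need a negative amount; discard.
sweet potato + strawberries with both tight: 1.997 servings and 3.506 servings → $6.03.
sweet potato + banana: the both-tight solution has a negative serving — not a feasible corner.
avocado + strawberries with both tight: 1.754 servings and 3.69 servings → $7.61.
avocado + banana with both targets exact would need a negative amount; discard.
strawberries + banana with both tight: 3.712 servings and 1.699 servings → $5.69.
So the least-cost plan costs $5.69.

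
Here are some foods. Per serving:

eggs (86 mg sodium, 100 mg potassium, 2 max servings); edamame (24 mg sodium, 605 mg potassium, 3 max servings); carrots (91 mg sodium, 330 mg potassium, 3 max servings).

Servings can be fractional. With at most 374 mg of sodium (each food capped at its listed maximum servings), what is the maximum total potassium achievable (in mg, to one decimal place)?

2838.7 mg

Potassium per mg sodium: edamame 25.21, carrots 3.626, eggs 1.163.
Take 3 servings of edamame: uses 72 mg sodium, +1815.0 mg potassium (running total 1815.0 mg).
Take 3 servings of carrots: uses 273 mg sodium, +990.0 mg potassium (running total 2805.0 mg).
Take 0.3372 servings of eggs: uses 29 mg sodium, +33.7 mg potassium (running total 2838.7 mg).
Filling greedily by potassium-per-mg sodium is optimal for one linear limit, giving 2838.7 mg.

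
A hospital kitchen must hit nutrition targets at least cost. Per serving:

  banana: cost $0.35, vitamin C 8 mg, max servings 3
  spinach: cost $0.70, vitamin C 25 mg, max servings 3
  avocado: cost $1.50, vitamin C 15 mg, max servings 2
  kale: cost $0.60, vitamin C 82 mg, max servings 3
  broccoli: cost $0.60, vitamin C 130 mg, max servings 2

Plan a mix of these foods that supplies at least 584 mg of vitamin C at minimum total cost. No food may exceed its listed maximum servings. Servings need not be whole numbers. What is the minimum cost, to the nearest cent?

Cost per mg of vitamin C: broccoli $0.0046, kale $0.0073, spinach $0.0280, banana $0.0437, avocado $0.1000.
Take 2 servings of broccoli: +260.0 mg vitamin C for $1.20 (total $1.20, still need 324.0 mg).
Take 3 servings of kale: +246.0 mg vitamin C for $1.80 (total $3.00, still need 78.0 mg).
Take 3 servings of spinach: +75.0 mg vitamin C for $2.10 (total $5.10, still need 3.0 mg).
Take 0.375 servings of banana: +3.0 mg vitamin C for $0.13 (total $5.23, still need 0.0 mg).
Greedy by cheapest-per-mg is optimal for a single linear constraint, so the minimum cost is $5.23.

$5.23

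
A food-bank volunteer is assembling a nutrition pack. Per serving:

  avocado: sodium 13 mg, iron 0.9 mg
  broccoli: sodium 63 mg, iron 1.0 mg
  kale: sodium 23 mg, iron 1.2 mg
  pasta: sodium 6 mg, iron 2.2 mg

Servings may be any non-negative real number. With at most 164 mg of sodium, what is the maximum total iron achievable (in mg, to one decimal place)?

60.1 mg

Iron per mg sodium: pasta 0.3667, avocado 0.06923, kale 0.05217, broccoli 0.01587.
With no serving limits, spend the whole sodium allowance on pasta: 164 mg / 6 mg × 2.2 mg = 60.1 mg.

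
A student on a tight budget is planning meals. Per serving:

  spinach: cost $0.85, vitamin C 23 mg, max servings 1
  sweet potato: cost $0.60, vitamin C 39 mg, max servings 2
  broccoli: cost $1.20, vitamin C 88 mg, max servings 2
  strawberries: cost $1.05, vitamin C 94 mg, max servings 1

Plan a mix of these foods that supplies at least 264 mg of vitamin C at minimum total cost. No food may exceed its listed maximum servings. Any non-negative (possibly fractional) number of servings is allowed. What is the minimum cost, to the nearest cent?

Cost per mg of vitamin C: strawberries $0.0112, broccoli $0.0136, sweet potato $0.0154, spinach $0.0370.
Take 1 serving of strawberries: +94.0 mg vitamin C for $1.05 (total $1.05, still need 170.0 mg).
Take 1.932 servings of broccoli: +170.0 mg vitamin C for $2.32 (total $3.37, still need 0.0 mg).
Filling from the cheapest source first is optimal under one linear minimum: $3.37.

$3.37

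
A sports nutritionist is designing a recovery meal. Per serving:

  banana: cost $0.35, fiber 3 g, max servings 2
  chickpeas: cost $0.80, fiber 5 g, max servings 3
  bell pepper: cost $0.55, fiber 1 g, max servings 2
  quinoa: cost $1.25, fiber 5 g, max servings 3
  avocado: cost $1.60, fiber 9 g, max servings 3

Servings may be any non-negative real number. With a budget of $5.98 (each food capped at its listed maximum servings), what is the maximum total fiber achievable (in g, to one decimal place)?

Fiber per dollar: banana 8.571, chickpeas 6.25, avocado 5.625, quinoa 4, bell pepper 1.818.
Take 2 servings of banana: spends $0.70, +6.0 g fiber (running total 6.0 g).
Take 3 servings of chickpeas: spends $2.40, +15.0 g fiber (running total 21.0 g).
Take 1.8 servings of avocado: spends $2.88, +16.2 g fiber (running total 37.2 g).
Greedy by best ratio exhausts the cost allowance optimally: 37.2 g.

37.2 g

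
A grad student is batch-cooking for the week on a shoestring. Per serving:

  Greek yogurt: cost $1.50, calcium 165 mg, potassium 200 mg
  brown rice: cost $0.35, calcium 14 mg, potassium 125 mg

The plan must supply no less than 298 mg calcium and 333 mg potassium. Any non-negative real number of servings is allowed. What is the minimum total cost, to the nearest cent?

$2.71

For a min-cost LP with two ≥-constraints, a basic feasible solution has at most two positive variables.
Greek yogurt only: max(298/165, 333/200) = 1.806 servings → $2.71.
brown rice only: max(298/14, 333/125) = 21.29 servings → $7.45.
Greek yogurt + brown rice: the both-tight solution has a negative serving — not a feasible corner.
Cheapest feasible corner: $2.71.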